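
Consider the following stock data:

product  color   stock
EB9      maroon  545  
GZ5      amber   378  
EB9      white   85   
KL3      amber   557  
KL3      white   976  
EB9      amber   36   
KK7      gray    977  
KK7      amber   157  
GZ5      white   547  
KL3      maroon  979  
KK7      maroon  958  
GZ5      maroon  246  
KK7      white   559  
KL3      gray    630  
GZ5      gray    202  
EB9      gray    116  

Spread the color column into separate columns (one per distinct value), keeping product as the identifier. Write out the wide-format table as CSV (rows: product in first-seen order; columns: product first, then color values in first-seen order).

Columns: product plus the 4 distinct color values (maroon, amber, white, gray).
For example, row EB9 column maroon takes stock=545 from the long row (EB9, maroon).

product,maroon,amber,white,gray
EB9,545,36,85,116
GZ5,246,378,547,202
KL3,979,557,976,630
KK7,958,157,559,977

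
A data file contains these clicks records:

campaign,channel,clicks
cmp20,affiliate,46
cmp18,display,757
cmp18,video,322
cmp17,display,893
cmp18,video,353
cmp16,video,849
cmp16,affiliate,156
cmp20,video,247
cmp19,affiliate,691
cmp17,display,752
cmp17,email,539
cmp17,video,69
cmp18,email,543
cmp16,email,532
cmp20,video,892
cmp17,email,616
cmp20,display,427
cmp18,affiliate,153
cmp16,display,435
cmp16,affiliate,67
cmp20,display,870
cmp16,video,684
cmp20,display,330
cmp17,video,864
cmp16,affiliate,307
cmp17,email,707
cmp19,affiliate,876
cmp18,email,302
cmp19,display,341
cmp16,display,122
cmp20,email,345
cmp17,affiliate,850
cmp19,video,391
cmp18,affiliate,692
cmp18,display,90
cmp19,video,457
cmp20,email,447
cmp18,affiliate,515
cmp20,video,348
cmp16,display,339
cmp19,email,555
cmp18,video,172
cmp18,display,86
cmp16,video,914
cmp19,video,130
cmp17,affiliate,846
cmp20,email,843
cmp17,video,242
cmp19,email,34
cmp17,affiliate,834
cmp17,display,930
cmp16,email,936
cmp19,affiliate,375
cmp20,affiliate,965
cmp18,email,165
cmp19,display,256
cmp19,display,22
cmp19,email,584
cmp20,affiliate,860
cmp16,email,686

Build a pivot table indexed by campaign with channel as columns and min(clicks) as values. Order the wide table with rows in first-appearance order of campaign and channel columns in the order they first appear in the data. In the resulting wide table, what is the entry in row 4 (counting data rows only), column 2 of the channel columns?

With rows in first-appearance order of campaign, row 4 is campaign=cmp16. channel columns in first-appearance order: affiliate, display, video, email; column 2 is display.
Long rows with campaign=cmp16, channel=display: min(435, 122, 339) = 122.

122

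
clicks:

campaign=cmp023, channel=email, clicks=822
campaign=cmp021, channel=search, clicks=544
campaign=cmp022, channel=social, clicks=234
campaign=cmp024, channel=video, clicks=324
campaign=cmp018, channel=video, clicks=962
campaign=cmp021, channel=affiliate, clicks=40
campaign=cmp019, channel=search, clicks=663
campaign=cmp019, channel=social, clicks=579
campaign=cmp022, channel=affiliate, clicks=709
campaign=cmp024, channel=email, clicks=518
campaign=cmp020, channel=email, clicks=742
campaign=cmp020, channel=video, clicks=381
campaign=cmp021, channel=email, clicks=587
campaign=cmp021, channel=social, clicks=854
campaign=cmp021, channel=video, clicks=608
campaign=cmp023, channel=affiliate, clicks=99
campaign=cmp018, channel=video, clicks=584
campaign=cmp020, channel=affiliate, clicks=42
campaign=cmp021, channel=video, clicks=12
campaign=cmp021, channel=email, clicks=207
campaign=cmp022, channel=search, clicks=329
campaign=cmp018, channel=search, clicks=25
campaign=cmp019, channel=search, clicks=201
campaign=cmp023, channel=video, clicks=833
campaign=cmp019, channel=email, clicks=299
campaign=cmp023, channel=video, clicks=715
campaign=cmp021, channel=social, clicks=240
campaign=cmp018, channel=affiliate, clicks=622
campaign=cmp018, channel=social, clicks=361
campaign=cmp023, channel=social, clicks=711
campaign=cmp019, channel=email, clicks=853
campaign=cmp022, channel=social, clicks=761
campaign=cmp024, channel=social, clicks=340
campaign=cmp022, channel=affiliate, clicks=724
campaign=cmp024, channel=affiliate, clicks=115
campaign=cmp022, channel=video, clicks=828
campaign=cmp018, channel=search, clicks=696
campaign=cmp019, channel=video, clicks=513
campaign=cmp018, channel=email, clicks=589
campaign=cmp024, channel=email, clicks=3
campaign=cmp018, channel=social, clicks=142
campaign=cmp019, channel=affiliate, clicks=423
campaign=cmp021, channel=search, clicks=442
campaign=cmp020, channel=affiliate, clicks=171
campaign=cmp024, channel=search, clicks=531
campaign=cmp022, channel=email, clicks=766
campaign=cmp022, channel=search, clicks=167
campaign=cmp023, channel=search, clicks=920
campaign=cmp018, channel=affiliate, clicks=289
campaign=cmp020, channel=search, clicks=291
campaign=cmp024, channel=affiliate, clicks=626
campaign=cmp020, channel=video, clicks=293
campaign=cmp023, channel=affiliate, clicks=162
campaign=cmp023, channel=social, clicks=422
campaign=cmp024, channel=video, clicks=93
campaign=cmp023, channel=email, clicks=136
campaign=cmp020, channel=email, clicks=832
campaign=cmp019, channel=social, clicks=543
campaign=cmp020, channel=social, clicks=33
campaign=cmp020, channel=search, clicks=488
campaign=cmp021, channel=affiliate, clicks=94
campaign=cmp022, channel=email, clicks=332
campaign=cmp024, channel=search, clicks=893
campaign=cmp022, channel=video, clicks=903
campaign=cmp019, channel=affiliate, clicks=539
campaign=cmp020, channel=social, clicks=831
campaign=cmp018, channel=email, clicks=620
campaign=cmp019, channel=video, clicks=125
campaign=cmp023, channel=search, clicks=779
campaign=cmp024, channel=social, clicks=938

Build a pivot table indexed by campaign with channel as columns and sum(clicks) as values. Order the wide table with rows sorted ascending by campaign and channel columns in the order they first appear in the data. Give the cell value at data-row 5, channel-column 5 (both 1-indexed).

With rows sorted ascending by campaign, row 5 is campaign=cmp022. channel columns in first-appearance order: email, search, social, video, affiliate; column 5 is affiliate.
Long rows with campaign=cmp022, channel=affiliate: 709 + 724 = 1433.

1433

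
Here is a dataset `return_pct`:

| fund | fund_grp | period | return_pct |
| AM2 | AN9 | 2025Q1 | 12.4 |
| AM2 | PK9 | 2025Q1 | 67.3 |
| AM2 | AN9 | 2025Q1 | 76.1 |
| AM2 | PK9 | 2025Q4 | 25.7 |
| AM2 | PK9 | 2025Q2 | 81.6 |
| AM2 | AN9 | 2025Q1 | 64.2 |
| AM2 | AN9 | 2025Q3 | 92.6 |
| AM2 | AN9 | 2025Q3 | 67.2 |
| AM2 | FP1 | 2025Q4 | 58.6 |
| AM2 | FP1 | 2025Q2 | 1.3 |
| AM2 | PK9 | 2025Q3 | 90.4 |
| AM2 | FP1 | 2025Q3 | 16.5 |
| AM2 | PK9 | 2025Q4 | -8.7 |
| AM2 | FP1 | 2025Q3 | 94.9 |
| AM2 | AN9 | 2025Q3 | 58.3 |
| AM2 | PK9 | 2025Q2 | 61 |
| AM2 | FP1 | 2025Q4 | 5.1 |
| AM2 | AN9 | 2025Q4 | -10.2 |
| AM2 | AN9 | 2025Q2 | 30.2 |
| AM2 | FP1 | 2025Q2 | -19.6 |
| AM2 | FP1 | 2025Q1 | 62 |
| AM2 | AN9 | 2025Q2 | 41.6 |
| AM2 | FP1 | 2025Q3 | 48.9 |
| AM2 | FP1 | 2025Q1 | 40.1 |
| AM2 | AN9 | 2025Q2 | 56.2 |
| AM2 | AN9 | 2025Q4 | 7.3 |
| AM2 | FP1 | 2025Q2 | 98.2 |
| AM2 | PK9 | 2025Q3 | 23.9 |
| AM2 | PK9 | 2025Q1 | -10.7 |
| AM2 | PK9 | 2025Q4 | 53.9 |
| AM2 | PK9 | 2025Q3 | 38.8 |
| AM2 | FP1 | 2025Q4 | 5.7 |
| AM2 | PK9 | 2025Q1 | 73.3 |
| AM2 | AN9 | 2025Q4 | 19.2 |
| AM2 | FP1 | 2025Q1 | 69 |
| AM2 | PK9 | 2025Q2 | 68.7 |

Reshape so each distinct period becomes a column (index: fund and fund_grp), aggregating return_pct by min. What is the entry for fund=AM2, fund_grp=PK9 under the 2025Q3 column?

Rows with fund=AM2, fund_grp=PK9 and period=2025Q3: return_pct values are 90.4, 23.9, 38.8.
min(90.4, 23.9, 38.8) = 23.9.

23.9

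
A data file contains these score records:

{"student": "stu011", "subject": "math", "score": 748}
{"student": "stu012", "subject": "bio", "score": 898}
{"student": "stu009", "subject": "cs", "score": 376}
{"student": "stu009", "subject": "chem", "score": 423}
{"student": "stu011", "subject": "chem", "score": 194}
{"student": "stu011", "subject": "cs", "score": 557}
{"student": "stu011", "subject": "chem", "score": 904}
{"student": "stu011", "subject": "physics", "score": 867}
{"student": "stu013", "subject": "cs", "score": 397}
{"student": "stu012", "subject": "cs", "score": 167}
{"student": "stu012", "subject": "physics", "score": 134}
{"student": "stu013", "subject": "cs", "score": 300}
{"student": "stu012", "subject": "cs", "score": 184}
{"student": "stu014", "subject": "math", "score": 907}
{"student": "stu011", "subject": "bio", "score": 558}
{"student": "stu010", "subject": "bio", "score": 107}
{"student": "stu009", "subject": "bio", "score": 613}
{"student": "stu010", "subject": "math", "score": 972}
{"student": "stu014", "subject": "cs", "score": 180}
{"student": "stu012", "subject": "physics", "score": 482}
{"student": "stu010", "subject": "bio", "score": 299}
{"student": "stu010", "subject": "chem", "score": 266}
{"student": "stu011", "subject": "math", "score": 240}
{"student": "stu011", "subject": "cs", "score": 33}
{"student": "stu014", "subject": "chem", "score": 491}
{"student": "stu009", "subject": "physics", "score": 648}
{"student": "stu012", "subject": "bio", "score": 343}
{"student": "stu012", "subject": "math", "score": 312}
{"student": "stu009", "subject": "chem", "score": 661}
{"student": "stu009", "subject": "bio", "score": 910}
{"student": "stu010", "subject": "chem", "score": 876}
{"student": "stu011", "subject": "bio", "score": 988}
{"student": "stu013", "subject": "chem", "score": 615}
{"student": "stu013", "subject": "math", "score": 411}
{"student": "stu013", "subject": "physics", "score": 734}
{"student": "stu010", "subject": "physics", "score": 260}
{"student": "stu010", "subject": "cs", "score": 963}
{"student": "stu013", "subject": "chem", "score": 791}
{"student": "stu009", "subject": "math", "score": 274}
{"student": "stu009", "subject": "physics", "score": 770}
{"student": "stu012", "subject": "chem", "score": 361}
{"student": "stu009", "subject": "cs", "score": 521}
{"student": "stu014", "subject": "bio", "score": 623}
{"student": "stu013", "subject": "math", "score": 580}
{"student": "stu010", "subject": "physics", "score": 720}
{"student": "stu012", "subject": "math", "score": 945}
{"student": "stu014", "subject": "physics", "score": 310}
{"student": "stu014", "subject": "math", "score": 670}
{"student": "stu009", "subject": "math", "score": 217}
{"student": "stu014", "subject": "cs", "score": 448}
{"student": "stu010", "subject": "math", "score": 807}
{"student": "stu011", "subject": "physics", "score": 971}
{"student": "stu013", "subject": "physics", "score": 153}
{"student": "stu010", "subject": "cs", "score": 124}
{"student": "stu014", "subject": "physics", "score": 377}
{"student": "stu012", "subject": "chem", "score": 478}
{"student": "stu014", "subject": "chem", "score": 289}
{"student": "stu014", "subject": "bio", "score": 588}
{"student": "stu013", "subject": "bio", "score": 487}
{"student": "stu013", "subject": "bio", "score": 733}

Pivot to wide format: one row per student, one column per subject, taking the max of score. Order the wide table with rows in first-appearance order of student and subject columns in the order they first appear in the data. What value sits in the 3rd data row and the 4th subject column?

With rows in first-appearance order of student, row 3 is student=stu009. subject columns in first-appearance order: math, bio, cs, chem, physics; column 4 is chem.
Long rows with student=stu009, subject=chem: max(423, 661) = 661.

661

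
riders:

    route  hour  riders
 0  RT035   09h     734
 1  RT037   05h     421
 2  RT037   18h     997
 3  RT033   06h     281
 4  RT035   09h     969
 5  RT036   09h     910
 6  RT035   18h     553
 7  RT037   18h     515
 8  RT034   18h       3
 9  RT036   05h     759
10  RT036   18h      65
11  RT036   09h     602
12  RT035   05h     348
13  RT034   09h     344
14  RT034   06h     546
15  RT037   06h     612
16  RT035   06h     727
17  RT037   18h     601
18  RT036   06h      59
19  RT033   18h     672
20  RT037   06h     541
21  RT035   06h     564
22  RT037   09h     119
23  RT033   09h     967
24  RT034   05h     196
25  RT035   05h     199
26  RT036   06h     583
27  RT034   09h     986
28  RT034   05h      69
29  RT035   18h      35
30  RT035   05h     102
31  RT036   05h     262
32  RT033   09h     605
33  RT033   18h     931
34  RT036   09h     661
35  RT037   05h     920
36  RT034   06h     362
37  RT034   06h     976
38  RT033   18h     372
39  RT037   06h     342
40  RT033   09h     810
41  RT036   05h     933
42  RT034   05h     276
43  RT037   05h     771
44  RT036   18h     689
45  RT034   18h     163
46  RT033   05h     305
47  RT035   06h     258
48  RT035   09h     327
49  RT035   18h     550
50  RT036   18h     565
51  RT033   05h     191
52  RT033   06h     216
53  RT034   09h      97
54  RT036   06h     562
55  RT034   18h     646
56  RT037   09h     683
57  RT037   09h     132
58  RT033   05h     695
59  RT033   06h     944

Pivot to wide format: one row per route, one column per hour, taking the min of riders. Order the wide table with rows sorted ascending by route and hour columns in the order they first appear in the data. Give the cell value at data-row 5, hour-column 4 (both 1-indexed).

342

With rows sorted ascending by route, row 5 is route=RT037. hour columns in first-appearance order: 09h, 05h, 18h, 06h; column 4 is 06h.
Long rows with route=RT037, hour=06h: min(612, 541, 342) = 342.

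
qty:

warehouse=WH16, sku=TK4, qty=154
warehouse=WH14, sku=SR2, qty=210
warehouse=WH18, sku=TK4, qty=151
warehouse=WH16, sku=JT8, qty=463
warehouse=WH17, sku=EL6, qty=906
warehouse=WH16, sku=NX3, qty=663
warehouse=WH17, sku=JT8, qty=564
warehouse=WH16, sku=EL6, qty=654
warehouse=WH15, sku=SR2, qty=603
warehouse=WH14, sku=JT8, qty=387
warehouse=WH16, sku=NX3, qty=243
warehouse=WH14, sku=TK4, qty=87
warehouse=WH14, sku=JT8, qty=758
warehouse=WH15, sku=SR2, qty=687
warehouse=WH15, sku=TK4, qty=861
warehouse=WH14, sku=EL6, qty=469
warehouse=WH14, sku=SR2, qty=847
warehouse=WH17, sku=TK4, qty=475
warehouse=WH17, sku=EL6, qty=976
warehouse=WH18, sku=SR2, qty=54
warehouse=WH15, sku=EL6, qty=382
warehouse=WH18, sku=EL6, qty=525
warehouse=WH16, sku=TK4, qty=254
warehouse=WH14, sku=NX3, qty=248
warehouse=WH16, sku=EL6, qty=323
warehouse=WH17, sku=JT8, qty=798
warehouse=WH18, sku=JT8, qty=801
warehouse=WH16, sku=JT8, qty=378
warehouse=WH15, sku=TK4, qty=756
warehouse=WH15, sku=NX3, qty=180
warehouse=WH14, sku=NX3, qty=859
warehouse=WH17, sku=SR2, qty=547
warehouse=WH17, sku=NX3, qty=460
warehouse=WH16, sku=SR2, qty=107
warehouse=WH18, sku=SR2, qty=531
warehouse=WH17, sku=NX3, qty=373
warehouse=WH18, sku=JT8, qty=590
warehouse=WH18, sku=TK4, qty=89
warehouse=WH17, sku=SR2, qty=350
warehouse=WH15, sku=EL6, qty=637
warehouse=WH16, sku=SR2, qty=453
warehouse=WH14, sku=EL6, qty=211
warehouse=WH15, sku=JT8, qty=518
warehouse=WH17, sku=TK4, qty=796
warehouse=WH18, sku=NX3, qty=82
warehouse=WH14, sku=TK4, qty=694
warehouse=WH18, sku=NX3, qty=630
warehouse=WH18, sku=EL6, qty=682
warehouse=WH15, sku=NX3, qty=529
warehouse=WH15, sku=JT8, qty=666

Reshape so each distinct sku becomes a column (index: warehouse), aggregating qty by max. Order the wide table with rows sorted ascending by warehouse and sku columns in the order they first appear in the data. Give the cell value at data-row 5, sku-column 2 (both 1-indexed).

531

With rows sorted ascending by warehouse, row 5 is warehouse=WH18. sku columns in first-appearance order: TK4, SR2, JT8, EL6, NX3; column 2 is SR2.
Long rows with warehouse=WH18, sku=SR2: max(54, 531) = 531.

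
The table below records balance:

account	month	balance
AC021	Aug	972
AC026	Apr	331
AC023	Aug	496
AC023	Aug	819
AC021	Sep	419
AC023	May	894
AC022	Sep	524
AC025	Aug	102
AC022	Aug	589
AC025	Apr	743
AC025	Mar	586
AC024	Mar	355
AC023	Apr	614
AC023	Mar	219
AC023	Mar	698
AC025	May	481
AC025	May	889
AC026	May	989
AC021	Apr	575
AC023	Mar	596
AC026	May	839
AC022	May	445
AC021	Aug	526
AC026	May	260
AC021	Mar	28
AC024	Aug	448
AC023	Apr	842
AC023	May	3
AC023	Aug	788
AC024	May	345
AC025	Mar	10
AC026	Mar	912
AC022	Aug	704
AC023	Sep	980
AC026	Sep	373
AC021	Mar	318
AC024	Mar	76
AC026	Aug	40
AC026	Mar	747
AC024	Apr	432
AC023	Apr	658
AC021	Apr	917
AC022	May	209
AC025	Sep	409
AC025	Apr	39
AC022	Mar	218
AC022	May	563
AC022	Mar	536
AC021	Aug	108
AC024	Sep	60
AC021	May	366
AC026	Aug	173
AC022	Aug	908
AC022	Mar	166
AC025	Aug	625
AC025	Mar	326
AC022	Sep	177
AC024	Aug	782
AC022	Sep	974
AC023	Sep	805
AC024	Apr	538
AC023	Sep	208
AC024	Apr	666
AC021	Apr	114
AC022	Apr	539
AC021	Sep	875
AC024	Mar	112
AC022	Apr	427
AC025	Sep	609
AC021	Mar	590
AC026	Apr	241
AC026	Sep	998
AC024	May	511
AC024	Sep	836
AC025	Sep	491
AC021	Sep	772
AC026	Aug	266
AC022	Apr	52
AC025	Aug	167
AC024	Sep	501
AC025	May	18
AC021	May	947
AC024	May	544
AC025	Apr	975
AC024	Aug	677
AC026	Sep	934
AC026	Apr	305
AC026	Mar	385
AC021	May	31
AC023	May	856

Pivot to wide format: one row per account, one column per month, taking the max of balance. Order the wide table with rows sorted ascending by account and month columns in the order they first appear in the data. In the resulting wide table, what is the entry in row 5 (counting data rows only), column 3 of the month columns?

609

With rows sorted ascending by account, row 5 is account=AC025. month columns in first-appearance order: Aug, Apr, Sep, May, Mar; column 3 is Sep.
Long rows with account=AC025, month=Sep: max(409, 609, 491) = 609.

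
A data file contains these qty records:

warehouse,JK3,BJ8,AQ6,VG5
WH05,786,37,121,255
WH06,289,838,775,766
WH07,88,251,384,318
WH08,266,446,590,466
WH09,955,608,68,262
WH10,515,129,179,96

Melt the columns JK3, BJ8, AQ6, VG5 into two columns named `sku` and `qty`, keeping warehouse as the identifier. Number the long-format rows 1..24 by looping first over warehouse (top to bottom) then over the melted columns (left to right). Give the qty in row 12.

24 rows total (6 × 4). Row 12: index ⌊(12-1)/4⌋ = 2 into warehouse → WH07; (12-1) mod 4 = 3 into the melted columns → VG5.
So row 12 is (WH07, VG5, 318); qty = 318.

318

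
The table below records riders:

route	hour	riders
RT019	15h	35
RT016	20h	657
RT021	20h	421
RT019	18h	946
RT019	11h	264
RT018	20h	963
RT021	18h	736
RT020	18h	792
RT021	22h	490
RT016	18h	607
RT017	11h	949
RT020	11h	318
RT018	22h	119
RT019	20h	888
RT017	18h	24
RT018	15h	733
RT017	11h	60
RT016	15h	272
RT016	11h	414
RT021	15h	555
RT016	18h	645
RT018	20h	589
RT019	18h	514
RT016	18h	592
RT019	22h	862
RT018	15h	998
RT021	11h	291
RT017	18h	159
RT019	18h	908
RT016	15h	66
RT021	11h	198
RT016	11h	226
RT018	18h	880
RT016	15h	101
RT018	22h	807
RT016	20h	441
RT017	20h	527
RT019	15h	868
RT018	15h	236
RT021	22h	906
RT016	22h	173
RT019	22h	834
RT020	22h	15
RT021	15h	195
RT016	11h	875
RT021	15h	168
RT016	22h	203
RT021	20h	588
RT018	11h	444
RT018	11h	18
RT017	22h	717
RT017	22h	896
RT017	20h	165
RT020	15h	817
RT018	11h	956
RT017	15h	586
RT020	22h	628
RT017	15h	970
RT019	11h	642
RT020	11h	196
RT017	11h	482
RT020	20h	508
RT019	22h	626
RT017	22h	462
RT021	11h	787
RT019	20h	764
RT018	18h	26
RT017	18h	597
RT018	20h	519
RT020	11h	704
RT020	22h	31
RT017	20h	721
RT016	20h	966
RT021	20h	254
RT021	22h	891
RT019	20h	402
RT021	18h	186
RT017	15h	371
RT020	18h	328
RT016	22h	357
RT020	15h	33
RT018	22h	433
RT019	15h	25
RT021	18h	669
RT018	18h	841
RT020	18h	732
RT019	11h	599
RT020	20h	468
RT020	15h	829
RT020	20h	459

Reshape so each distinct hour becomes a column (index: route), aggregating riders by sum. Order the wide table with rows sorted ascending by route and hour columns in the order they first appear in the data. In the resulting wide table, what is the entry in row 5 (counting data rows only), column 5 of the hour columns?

674

With rows sorted ascending by route, row 5 is route=RT020. hour columns in first-appearance order: 15h, 20h, 18h, 11h, 22h; column 5 is 22h.
Long rows with route=RT020, hour=22h: 15 + 628 + 31 = 674.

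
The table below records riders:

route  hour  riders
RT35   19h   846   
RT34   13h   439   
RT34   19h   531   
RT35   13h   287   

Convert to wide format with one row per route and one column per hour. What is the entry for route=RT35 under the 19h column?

Wide layout: rows indexed by route, columns are the 2 distinct hour values (19h, 13h).
Cell (route=RT35, hour=19h) draws from the long row where route=RT35 and hour=19h, which has riders=846.

846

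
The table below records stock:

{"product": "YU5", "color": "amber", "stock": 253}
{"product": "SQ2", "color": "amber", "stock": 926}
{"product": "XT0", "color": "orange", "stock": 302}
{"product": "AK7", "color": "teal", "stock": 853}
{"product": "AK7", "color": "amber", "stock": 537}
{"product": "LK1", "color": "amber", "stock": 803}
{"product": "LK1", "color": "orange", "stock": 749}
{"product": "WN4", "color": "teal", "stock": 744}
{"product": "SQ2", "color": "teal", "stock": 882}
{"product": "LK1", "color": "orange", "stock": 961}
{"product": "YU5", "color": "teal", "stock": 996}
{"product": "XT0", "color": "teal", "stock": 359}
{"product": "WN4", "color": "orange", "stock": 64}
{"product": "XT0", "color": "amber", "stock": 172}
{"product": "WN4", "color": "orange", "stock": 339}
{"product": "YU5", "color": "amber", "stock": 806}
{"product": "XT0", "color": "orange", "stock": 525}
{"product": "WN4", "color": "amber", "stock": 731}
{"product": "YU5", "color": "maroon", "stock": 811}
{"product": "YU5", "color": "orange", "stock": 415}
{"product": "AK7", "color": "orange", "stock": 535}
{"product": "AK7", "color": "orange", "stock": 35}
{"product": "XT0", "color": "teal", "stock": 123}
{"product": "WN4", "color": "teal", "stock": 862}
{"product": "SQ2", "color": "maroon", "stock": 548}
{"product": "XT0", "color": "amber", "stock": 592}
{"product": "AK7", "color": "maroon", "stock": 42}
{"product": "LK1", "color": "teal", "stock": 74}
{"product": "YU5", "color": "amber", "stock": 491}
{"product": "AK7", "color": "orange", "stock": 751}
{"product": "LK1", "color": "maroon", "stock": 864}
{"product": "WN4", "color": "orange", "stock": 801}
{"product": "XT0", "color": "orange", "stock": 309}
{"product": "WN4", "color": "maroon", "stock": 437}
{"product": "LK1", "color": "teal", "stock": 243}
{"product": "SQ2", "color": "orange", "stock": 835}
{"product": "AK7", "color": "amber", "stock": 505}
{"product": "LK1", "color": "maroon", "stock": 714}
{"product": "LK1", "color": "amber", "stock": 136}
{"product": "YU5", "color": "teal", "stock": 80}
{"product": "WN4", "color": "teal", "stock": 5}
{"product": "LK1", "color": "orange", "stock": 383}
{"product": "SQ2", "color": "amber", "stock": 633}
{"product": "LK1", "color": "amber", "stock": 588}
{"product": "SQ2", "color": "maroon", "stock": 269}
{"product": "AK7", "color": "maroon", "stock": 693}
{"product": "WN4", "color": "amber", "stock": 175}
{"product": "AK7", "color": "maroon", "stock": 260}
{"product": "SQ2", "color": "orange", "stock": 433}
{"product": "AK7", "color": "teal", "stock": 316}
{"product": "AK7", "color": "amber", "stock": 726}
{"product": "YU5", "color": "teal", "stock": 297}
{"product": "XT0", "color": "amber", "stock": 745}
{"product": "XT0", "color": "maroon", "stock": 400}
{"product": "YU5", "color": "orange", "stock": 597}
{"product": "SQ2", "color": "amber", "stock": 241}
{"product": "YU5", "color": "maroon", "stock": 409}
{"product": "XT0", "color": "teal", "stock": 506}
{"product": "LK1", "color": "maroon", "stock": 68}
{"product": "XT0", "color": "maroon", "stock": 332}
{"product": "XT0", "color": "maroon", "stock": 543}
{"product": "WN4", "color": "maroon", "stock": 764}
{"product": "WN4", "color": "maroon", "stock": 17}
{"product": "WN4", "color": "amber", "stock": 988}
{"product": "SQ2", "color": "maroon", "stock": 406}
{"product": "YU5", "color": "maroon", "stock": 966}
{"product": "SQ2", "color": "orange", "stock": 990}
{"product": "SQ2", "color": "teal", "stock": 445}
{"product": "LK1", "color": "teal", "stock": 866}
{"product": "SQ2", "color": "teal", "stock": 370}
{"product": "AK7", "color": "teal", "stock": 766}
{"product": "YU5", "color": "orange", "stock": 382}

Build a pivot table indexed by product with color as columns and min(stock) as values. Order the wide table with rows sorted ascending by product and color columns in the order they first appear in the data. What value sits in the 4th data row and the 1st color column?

With rows sorted ascending by product, row 4 is product=WN4. color columns in first-appearance order: amber, orange, teal, maroon; column 1 is amber.
Long rows with product=WN4, color=amber: min(731, 175, 988) = 175.

175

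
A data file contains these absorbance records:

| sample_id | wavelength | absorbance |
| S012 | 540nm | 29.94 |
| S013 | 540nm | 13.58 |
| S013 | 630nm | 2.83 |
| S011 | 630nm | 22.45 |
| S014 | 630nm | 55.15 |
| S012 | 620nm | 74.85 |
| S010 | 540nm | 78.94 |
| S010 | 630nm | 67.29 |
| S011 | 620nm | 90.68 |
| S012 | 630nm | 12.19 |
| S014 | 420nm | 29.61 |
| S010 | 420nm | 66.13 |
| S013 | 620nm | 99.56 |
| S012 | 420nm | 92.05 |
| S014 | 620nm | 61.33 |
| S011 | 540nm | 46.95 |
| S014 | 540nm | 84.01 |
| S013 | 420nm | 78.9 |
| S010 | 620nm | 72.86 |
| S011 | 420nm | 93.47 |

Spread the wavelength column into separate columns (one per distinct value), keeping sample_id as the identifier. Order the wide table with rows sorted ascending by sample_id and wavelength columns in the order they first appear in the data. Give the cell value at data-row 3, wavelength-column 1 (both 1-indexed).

With rows sorted ascending by sample_id, row 3 is sample_id=S012. wavelength columns in first-appearance order: 540nm, 630nm, 620nm, 420nm; column 1 is 540nm.
Long rows with sample_id=S012, wavelength=540nm: absorbance = 29.94.

29.94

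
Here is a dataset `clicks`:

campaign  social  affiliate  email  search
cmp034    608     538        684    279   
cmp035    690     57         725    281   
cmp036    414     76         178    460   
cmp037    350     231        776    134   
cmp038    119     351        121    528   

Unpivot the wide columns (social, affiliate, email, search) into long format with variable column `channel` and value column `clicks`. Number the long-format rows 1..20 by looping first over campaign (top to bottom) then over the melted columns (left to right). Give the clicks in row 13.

350

20 rows total (5 × 4). Row 13: index ⌊(13-1)/4⌋ = 3 into campaign → cmp037; (13-1) mod 4 = 0 into the melted columns → social.
So row 13 is (cmp037, social, 350); clicks = 350.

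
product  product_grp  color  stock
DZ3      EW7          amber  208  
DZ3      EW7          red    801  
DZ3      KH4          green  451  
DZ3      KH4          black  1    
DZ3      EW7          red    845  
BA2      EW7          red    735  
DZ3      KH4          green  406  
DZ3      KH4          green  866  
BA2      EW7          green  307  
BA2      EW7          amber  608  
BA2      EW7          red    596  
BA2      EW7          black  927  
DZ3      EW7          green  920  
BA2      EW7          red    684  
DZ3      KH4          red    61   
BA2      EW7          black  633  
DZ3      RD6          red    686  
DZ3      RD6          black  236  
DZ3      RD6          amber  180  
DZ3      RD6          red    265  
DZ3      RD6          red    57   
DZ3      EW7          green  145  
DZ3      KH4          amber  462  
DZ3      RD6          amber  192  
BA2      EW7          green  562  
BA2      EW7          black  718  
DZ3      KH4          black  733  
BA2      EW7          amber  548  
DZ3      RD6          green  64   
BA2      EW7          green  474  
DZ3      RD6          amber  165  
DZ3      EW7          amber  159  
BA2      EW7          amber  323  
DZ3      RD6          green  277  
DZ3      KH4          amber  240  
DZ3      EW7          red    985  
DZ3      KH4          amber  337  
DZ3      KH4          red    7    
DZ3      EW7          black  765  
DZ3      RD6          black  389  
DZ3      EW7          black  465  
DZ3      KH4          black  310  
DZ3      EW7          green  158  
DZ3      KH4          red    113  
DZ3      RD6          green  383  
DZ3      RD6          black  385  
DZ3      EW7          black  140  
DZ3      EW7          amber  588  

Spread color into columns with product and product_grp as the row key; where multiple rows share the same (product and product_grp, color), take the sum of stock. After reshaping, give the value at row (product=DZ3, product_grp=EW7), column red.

Rows with product=DZ3, product_grp=EW7 and color=red: stock values are 801, 845, 985.
801 + 845 + 985 = 2631.

2631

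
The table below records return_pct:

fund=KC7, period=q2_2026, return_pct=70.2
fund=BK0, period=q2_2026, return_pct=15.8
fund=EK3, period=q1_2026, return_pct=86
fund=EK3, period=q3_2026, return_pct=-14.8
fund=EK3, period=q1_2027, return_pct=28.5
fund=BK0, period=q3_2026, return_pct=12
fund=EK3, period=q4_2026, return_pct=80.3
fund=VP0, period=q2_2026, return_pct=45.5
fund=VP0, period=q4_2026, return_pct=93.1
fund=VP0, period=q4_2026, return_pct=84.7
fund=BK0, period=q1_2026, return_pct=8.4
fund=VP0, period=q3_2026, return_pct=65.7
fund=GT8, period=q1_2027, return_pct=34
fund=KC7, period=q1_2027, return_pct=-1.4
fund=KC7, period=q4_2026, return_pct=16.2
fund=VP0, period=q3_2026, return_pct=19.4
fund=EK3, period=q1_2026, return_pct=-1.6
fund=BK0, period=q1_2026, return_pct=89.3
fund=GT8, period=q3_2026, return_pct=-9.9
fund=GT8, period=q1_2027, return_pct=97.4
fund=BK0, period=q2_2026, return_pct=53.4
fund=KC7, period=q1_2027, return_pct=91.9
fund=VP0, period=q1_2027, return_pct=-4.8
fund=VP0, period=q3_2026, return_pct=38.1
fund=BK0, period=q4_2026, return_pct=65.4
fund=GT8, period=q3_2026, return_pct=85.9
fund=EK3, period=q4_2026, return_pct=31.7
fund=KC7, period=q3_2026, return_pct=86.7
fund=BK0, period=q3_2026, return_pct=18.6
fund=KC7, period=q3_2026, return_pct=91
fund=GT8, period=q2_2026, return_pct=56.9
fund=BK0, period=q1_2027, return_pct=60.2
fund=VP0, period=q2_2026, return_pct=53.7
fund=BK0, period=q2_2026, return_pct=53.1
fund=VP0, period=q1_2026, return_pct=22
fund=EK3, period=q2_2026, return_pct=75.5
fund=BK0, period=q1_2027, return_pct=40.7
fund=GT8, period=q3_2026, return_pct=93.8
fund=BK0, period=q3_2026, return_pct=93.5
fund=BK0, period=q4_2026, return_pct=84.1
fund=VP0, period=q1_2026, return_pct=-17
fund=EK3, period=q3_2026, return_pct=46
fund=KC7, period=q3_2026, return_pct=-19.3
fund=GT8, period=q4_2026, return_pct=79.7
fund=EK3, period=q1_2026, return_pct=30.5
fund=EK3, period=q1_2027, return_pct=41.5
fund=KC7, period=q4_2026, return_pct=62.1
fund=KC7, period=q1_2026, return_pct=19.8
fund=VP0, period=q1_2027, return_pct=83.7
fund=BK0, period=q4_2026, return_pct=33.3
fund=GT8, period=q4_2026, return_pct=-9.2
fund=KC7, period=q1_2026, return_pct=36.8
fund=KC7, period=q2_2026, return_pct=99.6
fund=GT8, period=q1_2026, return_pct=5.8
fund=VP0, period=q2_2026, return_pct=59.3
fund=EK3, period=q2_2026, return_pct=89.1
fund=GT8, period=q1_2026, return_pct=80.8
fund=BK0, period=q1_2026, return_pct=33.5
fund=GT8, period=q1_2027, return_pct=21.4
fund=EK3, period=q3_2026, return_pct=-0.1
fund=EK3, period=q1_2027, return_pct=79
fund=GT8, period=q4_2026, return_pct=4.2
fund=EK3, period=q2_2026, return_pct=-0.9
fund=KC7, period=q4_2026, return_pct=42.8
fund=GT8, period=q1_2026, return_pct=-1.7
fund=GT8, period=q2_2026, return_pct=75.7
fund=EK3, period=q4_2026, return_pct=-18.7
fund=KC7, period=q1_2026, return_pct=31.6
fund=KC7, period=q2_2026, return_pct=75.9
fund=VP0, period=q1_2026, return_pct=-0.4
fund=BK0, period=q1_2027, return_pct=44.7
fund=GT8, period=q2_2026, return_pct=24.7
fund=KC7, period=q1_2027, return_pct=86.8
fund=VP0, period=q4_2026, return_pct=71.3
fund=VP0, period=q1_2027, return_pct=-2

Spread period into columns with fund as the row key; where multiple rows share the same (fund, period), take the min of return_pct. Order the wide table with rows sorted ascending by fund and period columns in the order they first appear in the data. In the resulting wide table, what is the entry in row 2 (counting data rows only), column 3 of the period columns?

With rows sorted ascending by fund, row 2 is fund=EK3. period columns in first-appearance order: q2_2026, q1_2026, q3_2026, q1_2027, q4_2026; column 3 is q3_2026.
Long rows with fund=EK3, period=q3_2026: min(-14.8, 46, -0.1) = -14.8.

-14.8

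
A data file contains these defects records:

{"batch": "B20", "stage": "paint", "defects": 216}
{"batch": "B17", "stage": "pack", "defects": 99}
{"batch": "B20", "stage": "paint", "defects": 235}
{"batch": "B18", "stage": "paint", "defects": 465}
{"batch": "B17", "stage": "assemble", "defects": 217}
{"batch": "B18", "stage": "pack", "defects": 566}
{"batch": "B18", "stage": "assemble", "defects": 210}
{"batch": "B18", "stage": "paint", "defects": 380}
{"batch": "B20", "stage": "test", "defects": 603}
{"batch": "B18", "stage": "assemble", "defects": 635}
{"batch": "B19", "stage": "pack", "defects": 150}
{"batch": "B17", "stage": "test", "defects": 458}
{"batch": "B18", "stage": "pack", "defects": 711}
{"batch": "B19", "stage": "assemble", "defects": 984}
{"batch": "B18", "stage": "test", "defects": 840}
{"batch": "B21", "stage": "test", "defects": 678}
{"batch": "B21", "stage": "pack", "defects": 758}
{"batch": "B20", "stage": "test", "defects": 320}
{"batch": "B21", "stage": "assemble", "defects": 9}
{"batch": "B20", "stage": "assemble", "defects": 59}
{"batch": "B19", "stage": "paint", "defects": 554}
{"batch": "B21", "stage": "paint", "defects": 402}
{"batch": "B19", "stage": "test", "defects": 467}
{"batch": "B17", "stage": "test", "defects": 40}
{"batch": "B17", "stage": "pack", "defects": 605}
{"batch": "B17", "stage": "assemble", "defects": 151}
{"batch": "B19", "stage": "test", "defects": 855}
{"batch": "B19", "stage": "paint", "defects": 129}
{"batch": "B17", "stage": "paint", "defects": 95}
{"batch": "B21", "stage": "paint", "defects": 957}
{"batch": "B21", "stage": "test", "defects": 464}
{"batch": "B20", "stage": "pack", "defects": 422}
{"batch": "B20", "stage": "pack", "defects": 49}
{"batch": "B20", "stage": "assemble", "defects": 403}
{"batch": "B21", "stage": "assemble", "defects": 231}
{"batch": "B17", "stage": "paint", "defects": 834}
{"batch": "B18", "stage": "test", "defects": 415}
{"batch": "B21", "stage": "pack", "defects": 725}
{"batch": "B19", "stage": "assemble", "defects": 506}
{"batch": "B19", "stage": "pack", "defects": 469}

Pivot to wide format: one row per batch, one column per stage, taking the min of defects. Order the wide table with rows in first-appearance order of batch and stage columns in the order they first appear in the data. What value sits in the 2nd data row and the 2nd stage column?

With rows in first-appearance order of batch, row 2 is batch=B17. stage columns in first-appearance order: paint, pack, assemble, test; column 2 is pack.
Long rows with batch=B17, stage=pack: min(99, 605) = 99.

99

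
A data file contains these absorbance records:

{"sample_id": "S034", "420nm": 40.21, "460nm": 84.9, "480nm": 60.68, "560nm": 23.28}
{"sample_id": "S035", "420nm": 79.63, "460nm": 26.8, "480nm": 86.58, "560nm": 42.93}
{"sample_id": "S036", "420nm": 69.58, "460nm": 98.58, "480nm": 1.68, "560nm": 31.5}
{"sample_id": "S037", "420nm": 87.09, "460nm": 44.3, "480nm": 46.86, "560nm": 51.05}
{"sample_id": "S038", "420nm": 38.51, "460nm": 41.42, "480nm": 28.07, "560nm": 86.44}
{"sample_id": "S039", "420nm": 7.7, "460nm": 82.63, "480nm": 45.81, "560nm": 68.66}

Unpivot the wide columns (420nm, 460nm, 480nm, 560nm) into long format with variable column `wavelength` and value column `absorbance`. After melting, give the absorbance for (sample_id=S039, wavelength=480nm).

Unpivoting turns each (sample_id, wide-column) pair into one long row.
The wide cell at row S039, column 480nm holds 45.81, so the long row (S039, 480nm) has absorbance=45.81.

45.81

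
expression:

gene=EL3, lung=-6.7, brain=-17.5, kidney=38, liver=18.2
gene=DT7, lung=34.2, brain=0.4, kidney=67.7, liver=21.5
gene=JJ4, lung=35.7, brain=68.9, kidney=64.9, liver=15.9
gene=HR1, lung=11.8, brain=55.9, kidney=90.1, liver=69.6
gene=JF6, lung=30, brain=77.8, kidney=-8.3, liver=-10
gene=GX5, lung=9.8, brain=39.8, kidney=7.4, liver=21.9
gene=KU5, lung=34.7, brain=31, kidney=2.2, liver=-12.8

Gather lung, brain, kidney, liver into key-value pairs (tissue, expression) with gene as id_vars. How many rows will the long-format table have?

7 gene values × 4 melted columns = 28 rows.

28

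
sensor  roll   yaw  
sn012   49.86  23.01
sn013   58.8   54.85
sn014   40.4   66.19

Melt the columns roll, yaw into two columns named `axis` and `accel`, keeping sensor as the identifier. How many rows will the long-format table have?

3 sensor values × 2 melted columns = 6 rows.

6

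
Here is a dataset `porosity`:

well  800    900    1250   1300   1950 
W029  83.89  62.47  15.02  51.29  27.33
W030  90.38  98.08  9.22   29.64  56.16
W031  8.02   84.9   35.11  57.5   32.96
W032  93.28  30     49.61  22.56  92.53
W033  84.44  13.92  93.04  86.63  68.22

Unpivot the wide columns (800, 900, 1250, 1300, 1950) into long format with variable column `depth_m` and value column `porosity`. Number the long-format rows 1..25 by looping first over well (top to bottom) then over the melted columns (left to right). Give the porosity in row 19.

22.56

25 rows total (5 × 5). Row 19: index ⌊(19-1)/5⌋ = 3 into well → W032; (19-1) mod 5 = 3 into the melted columns → 1300.
So row 19 is (W032, 1300, 22.56); porosity = 22.56.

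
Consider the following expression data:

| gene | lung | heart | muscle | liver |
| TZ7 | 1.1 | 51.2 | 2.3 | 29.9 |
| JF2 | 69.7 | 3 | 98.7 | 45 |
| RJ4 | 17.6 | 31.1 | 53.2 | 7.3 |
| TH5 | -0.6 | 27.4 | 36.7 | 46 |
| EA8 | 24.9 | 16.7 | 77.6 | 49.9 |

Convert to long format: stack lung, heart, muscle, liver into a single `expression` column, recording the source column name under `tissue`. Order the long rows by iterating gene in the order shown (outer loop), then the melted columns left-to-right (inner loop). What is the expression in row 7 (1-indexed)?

98.7

20 rows total (5 × 4). Row 7: index ⌊(7-1)/4⌋ = 1 into gene → JF2; (7-1) mod 4 = 2 into the melted columns → muscle.
So row 7 is (JF2, muscle, 98.7); expression = 98.7.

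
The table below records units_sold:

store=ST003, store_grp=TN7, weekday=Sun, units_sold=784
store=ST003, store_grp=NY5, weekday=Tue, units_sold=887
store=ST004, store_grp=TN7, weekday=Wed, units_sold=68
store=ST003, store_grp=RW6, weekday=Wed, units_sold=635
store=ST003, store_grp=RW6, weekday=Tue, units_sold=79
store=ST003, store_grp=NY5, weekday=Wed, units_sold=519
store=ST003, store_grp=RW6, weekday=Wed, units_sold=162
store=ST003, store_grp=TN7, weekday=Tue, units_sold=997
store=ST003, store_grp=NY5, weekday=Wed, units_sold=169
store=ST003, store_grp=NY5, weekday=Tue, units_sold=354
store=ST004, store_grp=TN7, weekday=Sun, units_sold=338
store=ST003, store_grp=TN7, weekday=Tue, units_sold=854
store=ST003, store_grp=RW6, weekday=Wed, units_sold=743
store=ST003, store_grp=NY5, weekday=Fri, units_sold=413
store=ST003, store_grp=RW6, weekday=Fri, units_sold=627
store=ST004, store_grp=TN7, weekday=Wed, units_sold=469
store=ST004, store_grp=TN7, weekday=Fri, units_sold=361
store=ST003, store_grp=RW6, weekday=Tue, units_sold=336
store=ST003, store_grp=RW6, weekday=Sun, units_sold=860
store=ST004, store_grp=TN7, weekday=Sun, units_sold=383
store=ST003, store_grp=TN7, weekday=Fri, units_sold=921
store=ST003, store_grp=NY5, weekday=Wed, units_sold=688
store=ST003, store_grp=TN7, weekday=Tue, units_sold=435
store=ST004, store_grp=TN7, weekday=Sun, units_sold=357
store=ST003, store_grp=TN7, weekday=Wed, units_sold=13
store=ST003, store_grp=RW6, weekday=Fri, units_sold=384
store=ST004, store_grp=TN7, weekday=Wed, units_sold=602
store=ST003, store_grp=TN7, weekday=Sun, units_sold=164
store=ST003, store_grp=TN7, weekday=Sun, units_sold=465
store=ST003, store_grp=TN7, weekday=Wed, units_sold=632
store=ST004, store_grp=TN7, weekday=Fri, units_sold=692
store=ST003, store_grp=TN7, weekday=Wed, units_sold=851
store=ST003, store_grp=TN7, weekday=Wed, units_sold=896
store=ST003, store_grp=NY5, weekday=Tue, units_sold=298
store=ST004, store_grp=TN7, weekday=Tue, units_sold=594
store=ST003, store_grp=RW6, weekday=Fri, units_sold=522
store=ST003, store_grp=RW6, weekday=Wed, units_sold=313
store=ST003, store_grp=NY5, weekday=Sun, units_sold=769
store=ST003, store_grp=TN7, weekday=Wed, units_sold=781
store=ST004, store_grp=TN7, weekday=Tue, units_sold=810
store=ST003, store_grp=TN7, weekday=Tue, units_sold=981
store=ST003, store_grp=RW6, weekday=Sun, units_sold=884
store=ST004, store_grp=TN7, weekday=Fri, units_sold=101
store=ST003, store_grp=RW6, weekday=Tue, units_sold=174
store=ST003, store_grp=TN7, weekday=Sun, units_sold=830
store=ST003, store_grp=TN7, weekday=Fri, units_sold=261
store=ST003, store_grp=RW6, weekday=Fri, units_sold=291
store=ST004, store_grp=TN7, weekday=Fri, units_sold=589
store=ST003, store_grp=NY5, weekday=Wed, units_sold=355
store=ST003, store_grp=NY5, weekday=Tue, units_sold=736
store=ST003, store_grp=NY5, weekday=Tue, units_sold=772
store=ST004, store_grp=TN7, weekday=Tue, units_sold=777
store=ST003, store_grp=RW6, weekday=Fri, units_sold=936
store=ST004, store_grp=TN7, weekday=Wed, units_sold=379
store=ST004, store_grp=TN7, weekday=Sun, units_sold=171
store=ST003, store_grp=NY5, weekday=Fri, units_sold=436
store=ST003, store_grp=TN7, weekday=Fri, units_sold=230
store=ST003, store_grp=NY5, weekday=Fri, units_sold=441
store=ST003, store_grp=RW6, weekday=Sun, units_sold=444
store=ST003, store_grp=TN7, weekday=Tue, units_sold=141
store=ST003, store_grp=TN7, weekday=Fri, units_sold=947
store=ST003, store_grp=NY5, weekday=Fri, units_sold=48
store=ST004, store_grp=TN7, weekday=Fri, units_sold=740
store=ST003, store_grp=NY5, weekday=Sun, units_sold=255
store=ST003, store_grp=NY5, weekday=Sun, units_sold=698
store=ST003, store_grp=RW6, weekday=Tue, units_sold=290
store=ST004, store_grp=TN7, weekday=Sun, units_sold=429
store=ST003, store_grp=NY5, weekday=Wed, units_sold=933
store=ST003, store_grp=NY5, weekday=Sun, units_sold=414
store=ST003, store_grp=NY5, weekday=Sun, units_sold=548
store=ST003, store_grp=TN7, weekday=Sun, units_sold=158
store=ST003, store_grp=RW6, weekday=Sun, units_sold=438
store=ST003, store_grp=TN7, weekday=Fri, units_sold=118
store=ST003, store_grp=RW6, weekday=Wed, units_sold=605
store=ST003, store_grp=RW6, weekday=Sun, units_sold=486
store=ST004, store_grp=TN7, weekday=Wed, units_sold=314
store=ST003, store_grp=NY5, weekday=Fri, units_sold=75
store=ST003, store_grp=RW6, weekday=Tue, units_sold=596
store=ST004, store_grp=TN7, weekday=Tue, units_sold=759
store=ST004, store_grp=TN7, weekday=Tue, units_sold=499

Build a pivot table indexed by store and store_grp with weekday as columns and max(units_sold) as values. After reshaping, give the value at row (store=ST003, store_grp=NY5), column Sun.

769

Rows with store=ST003, store_grp=NY5 and weekday=Sun: units_sold values are 769, 255, 698, 414, 548.
max(769, 255, 698, 414, 548) = 769.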